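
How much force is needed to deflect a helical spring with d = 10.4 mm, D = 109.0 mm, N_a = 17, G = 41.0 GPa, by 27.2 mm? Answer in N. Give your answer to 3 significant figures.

74.1 N

k = Gd⁴/(8D³N_a) = (41.0×10³)(10.4⁴)/(8·109.0³·17) = 2.7233 N/mm
F = k·δ = 2.7233 × 27.2 = 74.074 N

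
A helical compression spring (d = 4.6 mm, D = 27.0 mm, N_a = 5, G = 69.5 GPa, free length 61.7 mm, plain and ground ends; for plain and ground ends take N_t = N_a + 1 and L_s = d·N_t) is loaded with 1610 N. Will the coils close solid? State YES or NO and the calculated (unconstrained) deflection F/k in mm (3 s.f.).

k = Gd⁴/(8D³N_a) = (69.5×10³)(4.6⁴)/(8·27.0³·5) = 39.524 N/mm
N_t = 6; L_s = 4.6·6 = 27.6 mm; δ_solid = L₀ − L_s = 61.7 − 27.6 = 34.1 mm
δ = F/k = 1610/39.524 = 40.734 mm
δ ≥ δ_solid → spring goes solid

YES, δ = 40.7 mm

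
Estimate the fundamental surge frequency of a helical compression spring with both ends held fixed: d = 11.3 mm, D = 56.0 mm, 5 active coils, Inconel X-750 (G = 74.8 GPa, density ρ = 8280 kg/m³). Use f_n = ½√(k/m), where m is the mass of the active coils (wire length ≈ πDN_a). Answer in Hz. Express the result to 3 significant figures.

k = Gd⁴/(8D³N_a) = (74.8×10³)(11.3⁴)/(8·56.0³·5) = 173.62 N/mm = 1.7362e+05 N/m
Wire length L = πDN_a = π·56.0·5 = 879.65 mm
m = ρ·(πd²/4)·L = 8280 × 100.29×10⁻⁶ m² × 0.87965 m = 0.73044 kg
f_n = ½√(k/m) = 0.5·√(1.7362e+05/0.73044) = 0.5·√(2.3769e+05) = 243.77 Hz

244 Hz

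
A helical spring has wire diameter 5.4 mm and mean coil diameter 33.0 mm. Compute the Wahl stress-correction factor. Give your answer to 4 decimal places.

1.2474

C = D/d = 33.0/5.4 = 6.1111
K_W = (4C−1)/(4C−4) + 0.615/C = 23.444/20.444 + 0.1006 = 1.2474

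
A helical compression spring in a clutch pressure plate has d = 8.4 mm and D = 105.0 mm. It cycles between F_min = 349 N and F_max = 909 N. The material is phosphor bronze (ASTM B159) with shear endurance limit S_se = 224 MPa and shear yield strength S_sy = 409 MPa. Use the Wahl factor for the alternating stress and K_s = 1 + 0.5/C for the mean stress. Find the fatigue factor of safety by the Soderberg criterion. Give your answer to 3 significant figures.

0.741

C = D/d = 105.0/8.4 = 12.5000; K_W = (4C−1)/(4C−4)+0.615/C = 1.1144; K_s = 1+0.5/C = 1.0400
F_a = (F_max−F_min)/2 = 280 N; F_m = (F_max+F_min)/2 = 629 N
τ_a = K_W·8F_aD/(πd³) = 1.1144 × 126.31 = 140.77 MPa
τ_m = K_s·8F_mD/(πd³) = 1.0400 × 283.75 = 295.1 MPa
Soderberg: 1/n_f = τ_a/S_se + τ_m/S_sy = 140.77/224 + 295.1/409 = 0.62842 + 0.72153 = 1.3499
n_f = 1/1.3499 = 0.7408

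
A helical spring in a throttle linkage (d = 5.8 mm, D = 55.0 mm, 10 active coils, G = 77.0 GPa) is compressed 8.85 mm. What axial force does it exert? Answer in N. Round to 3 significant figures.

k = Gd⁴/(8D³N_a) = (77.0×10³)(5.8⁴)/(8·55.0³·10) = 6.5467 N/mm
F = k·δ = 6.5467 × 8.85 = 57.939 N

57.9 N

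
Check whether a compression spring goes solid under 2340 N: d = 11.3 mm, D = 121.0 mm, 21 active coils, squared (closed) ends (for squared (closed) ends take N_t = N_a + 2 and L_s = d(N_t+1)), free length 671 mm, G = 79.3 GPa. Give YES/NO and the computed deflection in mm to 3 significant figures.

k = Gd⁴/(8D³N_a) = (79.3×10³)(11.3⁴)/(8·121.0³·21) = 4.3443 N/mm
N_t = 23; L_s = 11.3·24 = 271.2 mm; δ_solid = L₀ − L_s = 671 − 271.2 = 399.8 mm
δ = F/k = 2340/4.3443 = 538.63 mm
δ ≥ δ_solid → spring goes solid

YES, δ = 539 mm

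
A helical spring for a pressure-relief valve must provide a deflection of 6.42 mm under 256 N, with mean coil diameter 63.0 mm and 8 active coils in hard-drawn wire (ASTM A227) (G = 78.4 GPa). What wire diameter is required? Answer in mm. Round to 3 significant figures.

Required rate k = F/δ = 256/6.42 = 39.875 N/mm
d = (8D³N_a·k / G)^(1/4) = (8·63.0³·8·39.875 / (78.4×10³))^0.25
  = (8139.4)^0.25 = 9.4983 mm

9.50 mm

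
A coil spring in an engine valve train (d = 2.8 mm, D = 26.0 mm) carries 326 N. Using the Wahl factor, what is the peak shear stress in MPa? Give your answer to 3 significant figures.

Spring index C = D/d = 26.0/2.8 = 9.2857
K_W = (4C−1)/(4C−4) + 0.615/C = 36.143/33.143 + 0.0662 = 1.1567
τ₀ = 8FD/(πd³) = 8·326·26.0/(π·2.8³) = 67808/68.964 = 983.23 MPa
τ_max = K·τ₀ = 1.1567 × 983.23 = 1137.4 MPa

1140 MPa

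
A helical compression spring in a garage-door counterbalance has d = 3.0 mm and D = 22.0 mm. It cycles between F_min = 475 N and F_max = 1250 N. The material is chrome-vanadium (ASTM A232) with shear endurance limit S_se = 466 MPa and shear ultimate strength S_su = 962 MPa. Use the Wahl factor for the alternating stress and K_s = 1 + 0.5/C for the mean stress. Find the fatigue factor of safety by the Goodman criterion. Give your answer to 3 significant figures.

0.246

C = D/d = 22.0/3.0 = 7.3333; K_W = (4C−1)/(4C−4)+0.615/C = 1.2023; K_s = 1+0.5/C = 1.0682
F_a = (F_max−F_min)/2 = 387.5 N; F_m = (F_max+F_min)/2 = 862.5 N
τ_a = K_W·8F_aD/(πd³) = 1.2023 × 804.03 = 966.67 MPa
τ_m = K_s·8F_mD/(πd³) = 1.0682 × 1789.6 = 1911.6 MPa
Goodman: 1/n_f = τ_a/S_se + τ_m/S_su = 966.67/466 + 1911.6/962 = 2.07440 + 1.98714 = 4.0615
n_f = 1/4.0615 = 0.2462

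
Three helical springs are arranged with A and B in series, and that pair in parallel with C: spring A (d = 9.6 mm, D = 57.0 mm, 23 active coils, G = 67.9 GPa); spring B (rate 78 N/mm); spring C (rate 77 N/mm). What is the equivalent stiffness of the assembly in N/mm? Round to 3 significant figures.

90.9 N/mm

k_A = Gd⁴/(8D³N_a) = (67.9×10³)(9.6⁴)/(8·57.0³·23) = 16.924 N/mm
Springs A,B series: k_AB = 1/(1/16.924+1/78) = 13.907 N/mm; parallel with C: k_eq = 13.907+77 = 90.907 N/mm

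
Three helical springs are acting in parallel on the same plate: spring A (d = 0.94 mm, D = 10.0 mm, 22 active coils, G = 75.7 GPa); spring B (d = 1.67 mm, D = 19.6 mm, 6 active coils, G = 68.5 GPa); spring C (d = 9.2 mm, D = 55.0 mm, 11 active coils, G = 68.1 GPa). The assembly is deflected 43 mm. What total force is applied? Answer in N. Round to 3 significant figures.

k_A = Gd⁴/(8D³N_a) = (75.7×10³)(0.94⁴)/(8·10.0³·22) = 0.33581 N/mm
k_B = Gd⁴/(8D³N_a) = (68.5×10³)(1.67⁴)/(8·19.6³·6) = 1.4742 N/mm
k_C = Gd⁴/(8D³N_a) = (68.1×10³)(9.2⁴)/(8·55.0³·11) = 33.322 N/mm
Parallel: k_eq = 0.33581 + 1.4742 + 33.322 = 35.132 N/mm
F = k_eq·δ = 35.132·43 = 1510.7 N

1510 N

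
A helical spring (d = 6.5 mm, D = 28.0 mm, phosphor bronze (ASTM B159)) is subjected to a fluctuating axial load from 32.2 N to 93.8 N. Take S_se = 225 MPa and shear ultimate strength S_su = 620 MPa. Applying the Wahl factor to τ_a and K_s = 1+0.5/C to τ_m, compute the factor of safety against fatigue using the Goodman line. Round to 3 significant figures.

12.8

C = D/d = 28.0/6.5 = 4.3077; K_W = (4C−1)/(4C−4)+0.615/C = 1.3695; K_s = 1+0.5/C = 1.1161
F_a = (F_max−F_min)/2 = 30.8 N; F_m = (F_max+F_min)/2 = 63 N
τ_a = K_W·8F_aD/(πd³) = 1.3695 × 7.9967 = 10.952 MPa
τ_m = K_s·8F_mD/(πd³) = 1.1161 × 16.357 = 18.255 MPa
Goodman: 1/n_f = τ_a/S_se + τ_m/S_su = 10.952/225 + 18.255/620 = 0.04867 + 0.02944 = 0.078118
n_f = 1/0.078118 = 12.8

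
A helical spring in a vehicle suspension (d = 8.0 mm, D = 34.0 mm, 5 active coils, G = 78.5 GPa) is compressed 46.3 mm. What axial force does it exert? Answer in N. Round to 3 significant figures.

k = Gd⁴/(8D³N_a) = (78.5×10³)(8.0⁴)/(8·34.0³·5) = 204.52 N/mm
F = k·δ = 204.52 × 46.3 = 9469.2 N

9470 N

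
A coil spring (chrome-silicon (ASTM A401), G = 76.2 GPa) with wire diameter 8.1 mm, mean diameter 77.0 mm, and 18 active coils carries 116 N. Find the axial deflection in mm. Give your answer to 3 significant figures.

k = Gd⁴/(8D³N_a) = (76.2×10³)(8.1⁴)/(8·77.0³·18) = 4.9895 N/mm
δ = F/k = 116 / 4.9895 = 23.249 mm

23.2 mm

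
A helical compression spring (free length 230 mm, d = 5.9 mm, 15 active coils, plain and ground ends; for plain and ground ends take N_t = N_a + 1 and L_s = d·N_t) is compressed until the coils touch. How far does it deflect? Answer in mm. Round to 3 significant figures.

N_t = 16; L_s = 5.9·16 = 94.4 mm
δ_solid = L₀ − L_s = 230 − 94.4 = 135.6 mm

136 mm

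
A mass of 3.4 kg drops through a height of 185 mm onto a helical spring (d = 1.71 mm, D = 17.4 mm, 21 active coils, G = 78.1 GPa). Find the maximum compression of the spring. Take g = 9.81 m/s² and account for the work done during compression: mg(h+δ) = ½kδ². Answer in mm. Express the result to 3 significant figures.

k = Gd⁴/(8D³N_a) = (78.1×10³)(1.71⁴)/(8·17.4³·21) = 0.75453 N/mm
W = mg = 3.4 × 9.81 = 33.354 N
½kδ² − Wδ − Wh = 0 → δ = (W + √(W² + 2kWh))/k
δ = (33.354 + √(1112.5 + 9311.68))/0.75453 = (33.354 + 102.1)/0.75453 = 179.52 mm

180 mm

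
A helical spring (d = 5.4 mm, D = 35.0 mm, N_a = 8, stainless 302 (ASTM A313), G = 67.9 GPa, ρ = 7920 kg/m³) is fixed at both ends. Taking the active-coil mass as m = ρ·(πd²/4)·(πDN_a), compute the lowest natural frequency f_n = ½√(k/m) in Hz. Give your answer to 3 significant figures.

k = Gd⁴/(8D³N_a) = (67.9×10³)(5.4⁴)/(8·35.0³·8) = 21.041 N/mm = 21041 N/m
Wire length L = πDN_a = π·35.0·8 = 879.65 mm
m = ρ·(πd²/4)·L = 7920 × 22.902×10⁻⁶ m² × 0.87965 m = 0.15956 kg
f_n = ½√(k/m) = 0.5·√(21041/0.15956) = 0.5·√(1.3187e+05) = 181.57 Hz

182 Hz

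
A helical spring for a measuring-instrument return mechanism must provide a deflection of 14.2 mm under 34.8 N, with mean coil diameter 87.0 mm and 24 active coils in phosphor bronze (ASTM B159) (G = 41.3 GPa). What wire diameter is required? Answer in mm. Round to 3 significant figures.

Required rate k = F/δ = 34.8/14.2 = 2.4507 N/mm
d = (8D³N_a·k / G)^(1/4) = (8·87.0³·24·2.4507 / (41.3×10³))^0.25
  = (7502.4)^0.25 = 9.3068 mm

9.31 mm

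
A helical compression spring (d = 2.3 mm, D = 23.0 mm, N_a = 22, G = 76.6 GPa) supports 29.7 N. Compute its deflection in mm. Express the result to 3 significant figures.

29.7 mm

k = Gd⁴/(8D³N_a) = (76.6×10³)(2.3⁴)/(8·23.0³·22) = 1.001 N/mm
δ = F/k = 29.7 / 1.001 = 29.67 mm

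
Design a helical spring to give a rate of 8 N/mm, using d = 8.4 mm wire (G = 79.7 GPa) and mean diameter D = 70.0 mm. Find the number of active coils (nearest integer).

N_a = Gd⁴/(8D³k) = (79.7×10³ × 8.4⁴)/(8 × 70.0³ × 8)
    = 3.96803e+08 / 2.1952e+07 = 18.08 → 18 coils

18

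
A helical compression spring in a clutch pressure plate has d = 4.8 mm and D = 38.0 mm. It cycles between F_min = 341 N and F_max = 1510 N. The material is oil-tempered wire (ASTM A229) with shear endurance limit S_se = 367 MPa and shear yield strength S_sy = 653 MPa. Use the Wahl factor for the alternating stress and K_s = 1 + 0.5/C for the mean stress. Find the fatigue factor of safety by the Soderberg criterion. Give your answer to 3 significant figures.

0.337

C = D/d = 38.0/4.8 = 7.9167; K_W = (4C−1)/(4C−4)+0.615/C = 1.1861; K_s = 1+0.5/C = 1.0632
F_a = (F_max−F_min)/2 = 584.5 N; F_m = (F_max+F_min)/2 = 925.5 N
τ_a = K_W·8F_aD/(πd³) = 1.1861 × 511.43 = 606.61 MPa
τ_m = K_s·8F_mD/(πd³) = 1.0632 × 809.8 = 860.94 MPa
Soderberg: 1/n_f = τ_a/S_se + τ_m/S_sy = 606.61/367 + 860.94/653 = 1.65290 + 1.31844 = 2.9713
n_f = 1/2.9713 = 0.3365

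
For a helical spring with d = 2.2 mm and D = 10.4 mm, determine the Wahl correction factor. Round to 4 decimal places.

C = D/d = 10.4/2.2 = 4.7273
K_W = (4C−1)/(4C−4) + 0.615/C = 17.909/14.909 + 0.1301 = 1.3313

1.3313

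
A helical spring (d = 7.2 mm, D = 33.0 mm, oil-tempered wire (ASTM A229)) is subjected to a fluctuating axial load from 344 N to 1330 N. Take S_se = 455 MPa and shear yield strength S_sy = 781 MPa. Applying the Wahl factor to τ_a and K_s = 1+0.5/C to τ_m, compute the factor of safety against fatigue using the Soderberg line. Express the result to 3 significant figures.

1.68

C = D/d = 33.0/7.2 = 4.5833; K_W = (4C−1)/(4C−4)+0.615/C = 1.3435; K_s = 1+0.5/C = 1.1091
F_a = (F_max−F_min)/2 = 493 N; F_m = (F_max+F_min)/2 = 837 N
τ_a = K_W·8F_aD/(πd³) = 1.3435 × 111 = 149.12 MPa
τ_m = K_s·8F_mD/(πd³) = 1.1091 × 188.44 = 209 MPa
Soderberg: 1/n_f = τ_a/S_se + τ_m/S_sy = 149.12/455 + 209/781 = 0.32774 + 0.26761 = 0.59534
n_f = 1/0.59534 = 1.68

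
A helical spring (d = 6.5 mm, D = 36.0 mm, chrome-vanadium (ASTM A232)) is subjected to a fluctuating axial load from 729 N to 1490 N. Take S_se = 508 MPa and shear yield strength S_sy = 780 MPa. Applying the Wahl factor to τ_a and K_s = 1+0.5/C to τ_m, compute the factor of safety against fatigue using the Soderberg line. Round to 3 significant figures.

1.20

C = D/d = 36.0/6.5 = 5.5385; K_W = (4C−1)/(4C−4)+0.615/C = 1.2763; K_s = 1+0.5/C = 1.0903
F_a = (F_max−F_min)/2 = 380.5 N; F_m = (F_max+F_min)/2 = 1109.5 N
τ_a = K_W·8F_aD/(πd³) = 1.2763 × 127.02 = 162.11 MPa
τ_m = K_s·8F_mD/(πd³) = 1.0903 × 370.36 = 403.8 MPa
Soderberg: 1/n_f = τ_a/S_se + τ_m/S_sy = 162.11/508 + 403.8/780 = 0.31911 + 0.51769 = 0.83681
n_f = 1/0.83681 = 1.195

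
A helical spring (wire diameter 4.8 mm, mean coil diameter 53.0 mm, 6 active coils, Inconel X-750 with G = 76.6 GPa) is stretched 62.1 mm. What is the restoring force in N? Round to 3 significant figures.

353 N

k = Gd⁴/(8D³N_a) = (76.6×10³)(4.8⁴)/(8·53.0³·6) = 5.6902 N/mm
F = k·δ = 5.6902 × 62.1 = 353.36 N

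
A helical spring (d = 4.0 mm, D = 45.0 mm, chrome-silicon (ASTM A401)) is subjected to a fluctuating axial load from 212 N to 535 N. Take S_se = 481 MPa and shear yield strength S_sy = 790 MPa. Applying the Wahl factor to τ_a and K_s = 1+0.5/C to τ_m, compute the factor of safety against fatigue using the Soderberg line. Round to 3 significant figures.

C = D/d = 45.0/4.0 = 11.2500; K_W = (4C−1)/(4C−4)+0.615/C = 1.1278; K_s = 1+0.5/C = 1.0444
F_a = (F_max−F_min)/2 = 161.5 N; F_m = (F_max+F_min)/2 = 373.5 N
τ_a = K_W·8F_aD/(πd³) = 1.1278 × 289.16 = 326.13 MPa
τ_m = K_s·8F_mD/(πd³) = 1.0444 × 668.75 = 698.47 MPa
Soderberg: 1/n_f = τ_a/S_se + τ_m/S_sy = 326.13/481 + 698.47/790 = 0.67803 + 0.88414 = 1.5622
n_f = 1/1.5622 = 0.6401

0.640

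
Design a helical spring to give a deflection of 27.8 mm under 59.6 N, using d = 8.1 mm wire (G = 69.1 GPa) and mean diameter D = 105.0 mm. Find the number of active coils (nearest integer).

Required rate k = F/δ = 59.6/27.8 = 2.1439 N/mm
N_a = Gd⁴/(8D³k) = (69.1×10³ × 8.1⁴)/(8 × 105.0³ × 2.1439)
    = 2.97453e+08 / 1.98545e+07 = 14.98 → 15 coils

15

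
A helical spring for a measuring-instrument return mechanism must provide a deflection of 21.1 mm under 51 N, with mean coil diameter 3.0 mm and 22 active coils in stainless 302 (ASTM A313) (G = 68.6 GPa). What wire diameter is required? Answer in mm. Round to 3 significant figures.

Required rate k = F/δ = 51/21.1 = 2.4171 N/mm
d = (8D³N_a·k / G)^(1/4) = (8·3.0³·22·2.4171 / (68.6×10³))^0.25
  = (0.16743)^0.25 = 0.6397 mm

0.640 mm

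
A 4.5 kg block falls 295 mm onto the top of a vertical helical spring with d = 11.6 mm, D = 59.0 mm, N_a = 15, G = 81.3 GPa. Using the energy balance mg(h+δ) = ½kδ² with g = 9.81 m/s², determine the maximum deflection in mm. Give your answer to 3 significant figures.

21.6 mm

k = Gd⁴/(8D³N_a) = (81.3×10³)(11.6⁴)/(8·59.0³·15) = 59.729 N/mm
W = mg = 4.5 × 9.81 = 44.145 N
½kδ² − Wδ − Wh = 0 → δ = (W + √(W² + 2kWh))/k
δ = (44.145 + √(1948.8 + 1.55567e+06))/59.729 = (44.145 + 1248)/59.729 = 21.634 mm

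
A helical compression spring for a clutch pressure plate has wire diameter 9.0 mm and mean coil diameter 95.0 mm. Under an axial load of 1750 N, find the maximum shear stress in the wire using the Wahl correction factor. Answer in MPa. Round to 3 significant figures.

660 MPa

Spring index C = D/d = 95.0/9.0 = 10.5556
K_W = (4C−1)/(4C−4) + 0.615/C = 41.222/38.222 + 0.0583 = 1.1368
τ₀ = 8FD/(πd³) = 8·1750·95.0/(π·9.0³) = 1.33e+06/2290.2 = 580.73 MPa
τ_max = K·τ₀ = 1.1368 × 580.73 = 660.15 MPa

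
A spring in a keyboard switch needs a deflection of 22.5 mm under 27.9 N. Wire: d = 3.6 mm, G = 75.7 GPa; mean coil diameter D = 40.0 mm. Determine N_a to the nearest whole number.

Required rate k = F/δ = 27.9/22.5 = 1.24 N/mm
N_a = Gd⁴/(8D³k) = (75.7×10³ × 3.6⁴)/(8 × 40.0³ × 1.24)
    = 1.27147e+07 / 634880 = 20.03 → 20 coils

20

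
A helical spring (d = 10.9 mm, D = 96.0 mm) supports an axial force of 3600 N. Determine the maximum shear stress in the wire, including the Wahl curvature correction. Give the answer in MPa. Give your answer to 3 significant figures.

Spring index C = D/d = 96.0/10.9 = 8.8073
K_W = (4C−1)/(4C−4) + 0.615/C = 34.229/31.229 + 0.0698 = 1.1659
τ₀ = 8FD/(πd³) = 8·3600·96.0/(π·10.9³) = 2.7648e+06/4068.5 = 679.57 MPa
τ_max = K·τ₀ = 1.1659 × 679.57 = 792.31 MPa

792 MPa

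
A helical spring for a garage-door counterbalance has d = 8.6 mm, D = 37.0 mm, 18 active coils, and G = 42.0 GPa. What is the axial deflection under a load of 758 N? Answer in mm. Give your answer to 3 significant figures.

k = Gd⁴/(8D³N_a) = (42.0×10³)(8.6⁴)/(8·37.0³·18) = 31.497 N/mm
δ = F/k = 758 / 31.497 = 24.065 mm

24.1 mm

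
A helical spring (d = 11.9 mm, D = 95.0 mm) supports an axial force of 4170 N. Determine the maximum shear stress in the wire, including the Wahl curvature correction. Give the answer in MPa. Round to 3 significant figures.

Spring index C = D/d = 95.0/11.9 = 7.9832
K_W = (4C−1)/(4C−4) + 0.615/C = 30.933/27.933 + 0.0770 = 1.1844
τ₀ = 8FD/(πd³) = 8·4170·95.0/(π·11.9³) = 3.1692e+06/5294.1 = 598.63 MPa
τ_max = K·τ₀ = 1.1844 × 598.63 = 709.04 MPa

709 MPa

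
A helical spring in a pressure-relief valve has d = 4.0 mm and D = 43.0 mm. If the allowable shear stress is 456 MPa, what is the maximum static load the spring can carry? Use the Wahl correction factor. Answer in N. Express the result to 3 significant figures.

C = D/d = 43.0/4.0 = 10.7500
K_W = (4C−1)/(4C−4) + 0.615/C = 42.000/39.000 + 0.0572 = 1.1341
τ_max = K·8FD/(πd³) → F_max = τ_allow·πd³/(8DK)
F_max = 456·π·4.0³/(8·43.0·1.1341) = 91684/390.14 = 235 N

235 N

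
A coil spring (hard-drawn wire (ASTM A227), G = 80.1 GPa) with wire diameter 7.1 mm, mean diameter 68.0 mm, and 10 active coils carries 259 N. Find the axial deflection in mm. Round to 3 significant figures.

k = Gd⁴/(8D³N_a) = (80.1×10³)(7.1⁴)/(8·68.0³·10) = 8.0919 N/mm
δ = F/k = 259 / 8.0919 = 32.007 mm

32.0 mm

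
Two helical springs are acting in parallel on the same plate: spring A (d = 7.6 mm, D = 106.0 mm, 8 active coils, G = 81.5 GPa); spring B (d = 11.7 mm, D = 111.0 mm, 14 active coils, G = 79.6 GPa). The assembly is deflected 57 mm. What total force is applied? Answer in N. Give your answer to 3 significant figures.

k_A = Gd⁴/(8D³N_a) = (81.5×10³)(7.6⁴)/(8·106.0³·8) = 3.5671 N/mm
k_B = Gd⁴/(8D³N_a) = (79.6×10³)(11.7⁴)/(8·111.0³·14) = 9.738 N/mm
Parallel: k_eq = 3.5671 + 9.738 = 13.305 N/mm
F = k_eq·δ = 13.305·57 = 758.39 N

758 N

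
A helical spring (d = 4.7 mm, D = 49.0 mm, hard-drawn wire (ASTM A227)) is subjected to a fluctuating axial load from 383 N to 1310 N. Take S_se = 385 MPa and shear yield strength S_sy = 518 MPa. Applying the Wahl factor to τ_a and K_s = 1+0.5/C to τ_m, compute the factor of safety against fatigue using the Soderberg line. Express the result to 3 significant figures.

C = D/d = 49.0/4.7 = 10.4255; K_W = (4C−1)/(4C−4)+0.615/C = 1.1386; K_s = 1+0.5/C = 1.0480
F_a = (F_max−F_min)/2 = 463.5 N; F_m = (F_max+F_min)/2 = 846.5 N
τ_a = K_W·8F_aD/(πd³) = 1.1386 × 557.05 = 634.23 MPa
τ_m = K_s·8F_mD/(πd³) = 1.0480 × 1017.3 = 1066.1 MPa
Soderberg: 1/n_f = τ_a/S_se + τ_m/S_sy = 634.23/385 + 1066.1/518 = 1.64736 + 2.05818 = 3.7055
n_f = 1/3.7055 = 0.2699

0.270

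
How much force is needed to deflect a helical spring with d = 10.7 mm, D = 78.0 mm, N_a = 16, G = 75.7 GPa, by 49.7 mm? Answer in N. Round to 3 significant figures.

812 N

k = Gd⁴/(8D³N_a) = (75.7×10³)(10.7⁴)/(8·78.0³·16) = 16.336 N/mm
F = k·δ = 16.336 × 49.7 = 811.88 N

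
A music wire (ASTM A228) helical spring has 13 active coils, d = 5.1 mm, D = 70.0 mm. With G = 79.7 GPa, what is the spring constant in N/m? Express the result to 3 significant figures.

k = Gd⁴/(8D³N_a) = (79.7×10³ × 5.1⁴) / (8 × 70.0³ × 13)
  = 5.39187e+07 / 3.5672e+07 = 1.5115 N/mm = 1511.5 N/m

1510 N/m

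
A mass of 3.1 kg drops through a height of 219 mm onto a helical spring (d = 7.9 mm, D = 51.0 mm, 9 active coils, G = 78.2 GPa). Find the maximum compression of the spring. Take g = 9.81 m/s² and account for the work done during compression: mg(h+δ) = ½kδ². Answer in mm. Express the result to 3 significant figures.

k = Gd⁴/(8D³N_a) = (78.2×10³)(7.9⁴)/(8·51.0³·9) = 31.891 N/mm
W = mg = 3.1 × 9.81 = 30.411 N
½kδ² − Wδ − Wh = 0 → δ = (W + √(W² + 2kWh))/k
δ = (30.411 + √(924.83 + 424793))/31.891 = (30.411 + 652.47)/31.891 = 21.413 mm

21.4 mm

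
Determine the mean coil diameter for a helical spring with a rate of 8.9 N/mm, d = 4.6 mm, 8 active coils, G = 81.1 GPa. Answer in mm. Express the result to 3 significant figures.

D = (Gd⁴/(8N_a·k))^(1/3) = (81.1×10³·4.6⁴/(8·8·8.9))^(1/3)
  = (63750.3)^(1/3) = 39.9479 mm

39.9 mm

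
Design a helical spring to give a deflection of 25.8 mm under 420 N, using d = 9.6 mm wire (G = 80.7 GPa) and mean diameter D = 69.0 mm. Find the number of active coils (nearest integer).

Required rate k = F/δ = 420/25.8 = 16.279 N/mm
N_a = Gd⁴/(8D³k) = (80.7×10³ × 9.6⁴)/(8 × 69.0³ × 16.279)
    = 6.85423e+08 / 4.27826e+07 = 16.02 → 16 coils

16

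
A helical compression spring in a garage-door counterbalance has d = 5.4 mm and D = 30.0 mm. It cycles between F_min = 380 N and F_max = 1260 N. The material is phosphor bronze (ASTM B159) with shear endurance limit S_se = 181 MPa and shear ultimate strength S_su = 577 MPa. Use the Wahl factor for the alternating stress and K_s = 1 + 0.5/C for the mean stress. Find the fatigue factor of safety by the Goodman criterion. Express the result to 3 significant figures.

0.443

C = D/d = 30.0/5.4 = 5.5556; K_W = (4C−1)/(4C−4)+0.615/C = 1.2753; K_s = 1+0.5/C = 1.0900
F_a = (F_max−F_min)/2 = 440 N; F_m = (F_max+F_min)/2 = 820 N
τ_a = K_W·8F_aD/(πd³) = 1.2753 × 213.47 = 272.24 MPa
τ_m = K_s·8F_mD/(πd³) = 1.0900 × 397.83 = 433.63 MPa
Goodman: 1/n_f = τ_a/S_se + τ_m/S_su = 272.24/181 + 433.63/577 = 1.50411 + 0.75153 = 2.2556
n_f = 1/2.2556 = 0.4433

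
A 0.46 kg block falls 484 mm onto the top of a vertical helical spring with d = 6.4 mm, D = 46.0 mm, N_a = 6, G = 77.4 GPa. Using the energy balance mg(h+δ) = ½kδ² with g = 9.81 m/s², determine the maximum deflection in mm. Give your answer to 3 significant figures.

12.7 mm

k = Gd⁴/(8D³N_a) = (77.4×10³)(6.4⁴)/(8·46.0³·6) = 27.794 N/mm
W = mg = 0.46 × 9.81 = 4.5126 N
½kδ² − Wδ − Wh = 0 → δ = (W + √(W² + 2kWh))/k
δ = (4.5126 + √(20.364 + 121408))/27.794 = (4.5126 + 348.47)/27.794 = 12.7 mm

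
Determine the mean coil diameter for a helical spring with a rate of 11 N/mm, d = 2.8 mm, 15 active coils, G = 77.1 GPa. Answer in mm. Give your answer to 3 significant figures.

D = (Gd⁴/(8N_a·k))^(1/3) = (77.1×10³·2.8⁴/(8·15·11))^(1/3)
  = (3590.15)^(1/3) = 15.3122 mm

15.3 mm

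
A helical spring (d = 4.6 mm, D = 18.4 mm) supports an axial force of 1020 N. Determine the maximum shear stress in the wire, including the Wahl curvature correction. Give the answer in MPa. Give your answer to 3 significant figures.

Spring index C = D/d = 18.4/4.6 = 4.0000
K_W = (4C−1)/(4C−4) + 0.615/C = 15.000/12.000 + 0.1537 = 1.4038
τ₀ = 8FD/(πd³) = 8·1020·18.4/(π·4.6³) = 150144/305.79 = 491 MPa
τ_max = K·τ₀ = 1.4038 × 491 = 689.25 MPa

689 MPa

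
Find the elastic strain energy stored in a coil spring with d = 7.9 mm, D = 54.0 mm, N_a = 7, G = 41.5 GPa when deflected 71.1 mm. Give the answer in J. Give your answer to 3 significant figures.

k = Gd⁴/(8D³N_a) = (41.5×10³)(7.9⁴)/(8·54.0³·7) = 18.331 N/mm
U = ½kδ² = 0.5 × 18.331 × 71.1² = 46334 N·mm = 46.334 J

46.3 J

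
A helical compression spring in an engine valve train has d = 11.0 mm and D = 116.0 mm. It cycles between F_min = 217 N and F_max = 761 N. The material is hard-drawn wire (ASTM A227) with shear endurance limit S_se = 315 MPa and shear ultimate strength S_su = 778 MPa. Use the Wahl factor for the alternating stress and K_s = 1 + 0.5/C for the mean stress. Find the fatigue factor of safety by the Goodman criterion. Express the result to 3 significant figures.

C = D/d = 116.0/11.0 = 10.5455; K_W = (4C−1)/(4C−4)+0.615/C = 1.1369; K_s = 1+0.5/C = 1.0474
F_a = (F_max−F_min)/2 = 272 N; F_m = (F_max+F_min)/2 = 489 N
τ_a = K_W·8F_aD/(πd³) = 1.1369 × 60.366 = 68.629 MPa
τ_m = K_s·8F_mD/(πd³) = 1.0474 × 108.52 = 113.67 MPa
Goodman: 1/n_f = τ_a/S_se + τ_m/S_su = 68.629/315 + 113.67/778 = 0.21787 + 0.14611 = 0.36398
n_f = 1/0.36398 = 2.747

2.75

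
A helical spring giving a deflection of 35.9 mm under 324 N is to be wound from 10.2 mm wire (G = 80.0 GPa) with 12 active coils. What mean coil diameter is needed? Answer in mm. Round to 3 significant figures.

100 mm

Required rate k = F/δ = 324/35.9 = 9.0251 N/mm
D = (Gd⁴/(8N_a·k))^(1/3) = (80.0×10³·10.2⁴/(8·12·9.0251))^(1/3)
  = (999468)^(1/3) = 99.9823 mm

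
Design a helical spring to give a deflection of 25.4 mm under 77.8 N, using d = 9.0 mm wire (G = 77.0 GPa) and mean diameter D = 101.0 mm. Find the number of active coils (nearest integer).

20

Required rate k = F/δ = 77.8/25.4 = 3.063 N/mm
N_a = Gd⁴/(8D³k) = (77.0×10³ × 9.0⁴)/(8 × 101.0³ × 3.063)
    = 5.05197e+08 / 2.52464e+07 = 20.01 → 20 coils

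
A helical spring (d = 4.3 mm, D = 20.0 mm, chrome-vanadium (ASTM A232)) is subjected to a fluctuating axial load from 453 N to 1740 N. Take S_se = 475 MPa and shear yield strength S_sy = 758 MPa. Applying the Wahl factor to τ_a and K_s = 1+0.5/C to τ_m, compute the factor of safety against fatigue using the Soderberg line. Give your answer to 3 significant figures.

0.457

C = D/d = 20.0/4.3 = 4.6512; K_W = (4C−1)/(4C−4)+0.615/C = 1.3376; K_s = 1+0.5/C = 1.1075
F_a = (F_max−F_min)/2 = 643.5 N; F_m = (F_max+F_min)/2 = 1096.5 N
τ_a = K_W·8F_aD/(πd³) = 1.3376 × 412.21 = 551.38 MPa
τ_m = K_s·8F_mD/(πd³) = 1.1075 × 702.38 = 777.89 MPa
Soderberg: 1/n_f = τ_a/S_se + τ_m/S_sy = 551.38/475 + 777.89/758 = 1.16080 + 1.02624 = 2.187
n_f = 1/2.187 = 0.4572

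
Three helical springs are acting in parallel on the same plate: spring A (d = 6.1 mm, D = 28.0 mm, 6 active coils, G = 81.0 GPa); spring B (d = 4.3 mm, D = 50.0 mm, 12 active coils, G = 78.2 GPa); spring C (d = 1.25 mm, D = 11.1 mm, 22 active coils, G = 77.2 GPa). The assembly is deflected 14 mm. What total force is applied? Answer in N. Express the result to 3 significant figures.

1530 N

k_A = Gd⁴/(8D³N_a) = (81.0×10³)(6.1⁴)/(8·28.0³·6) = 106.44 N/mm
k_B = Gd⁴/(8D³N_a) = (78.2×10³)(4.3⁴)/(8·50.0³·12) = 2.2279 N/mm
k_C = Gd⁴/(8D³N_a) = (77.2×10³)(1.25⁴)/(8·11.1³·22) = 0.78303 N/mm
Parallel: k_eq = 106.44 + 2.2279 + 0.78303 = 109.45 N/mm
F = k_eq·δ = 109.45·14 = 1532.3 N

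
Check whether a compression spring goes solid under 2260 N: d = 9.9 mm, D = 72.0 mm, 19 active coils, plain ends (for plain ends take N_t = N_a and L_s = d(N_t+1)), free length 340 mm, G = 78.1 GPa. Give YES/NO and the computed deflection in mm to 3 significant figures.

YES, δ = 171 mm

k = Gd⁴/(8D³N_a) = (78.1×10³)(9.9⁴)/(8·72.0³·19) = 13.224 N/mm
N_t = 19; L_s = 9.9·20 = 198 mm; δ_solid = L₀ − L_s = 340 − 198 = 142 mm
δ = F/k = 2260/13.224 = 170.91 mm
δ ≥ δ_solid → spring goes solid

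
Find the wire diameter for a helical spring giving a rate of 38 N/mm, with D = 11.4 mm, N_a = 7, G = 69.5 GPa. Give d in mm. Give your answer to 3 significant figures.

2.60 mm

d = (8D³N_a·k / G)^(1/4) = (8·11.4³·7·38 / (69.5×10³))^0.25
  = (45.363)^0.25 = 2.5952 mm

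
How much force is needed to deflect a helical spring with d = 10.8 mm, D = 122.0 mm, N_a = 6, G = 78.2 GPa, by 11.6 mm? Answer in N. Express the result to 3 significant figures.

k = Gd⁴/(8D³N_a) = (78.2×10³)(10.8⁴)/(8·122.0³·6) = 12.206 N/mm
F = k·δ = 12.206 × 11.6 = 141.59 N

142 N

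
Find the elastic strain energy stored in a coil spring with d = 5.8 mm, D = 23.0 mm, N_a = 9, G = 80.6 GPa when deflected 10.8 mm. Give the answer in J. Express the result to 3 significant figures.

6.07 J

k = Gd⁴/(8D³N_a) = (80.6×10³)(5.8⁴)/(8·23.0³·9) = 104.12 N/mm
U = ½kδ² = 0.5 × 104.12 × 10.8² = 6072.2 N·mm = 6.0722 J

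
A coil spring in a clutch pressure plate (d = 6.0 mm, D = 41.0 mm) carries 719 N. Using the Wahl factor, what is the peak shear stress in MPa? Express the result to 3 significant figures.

Spring index C = D/d = 41.0/6.0 = 6.8333
K_W = (4C−1)/(4C−4) + 0.615/C = 26.333/23.333 + 0.0900 = 1.2186
τ₀ = 8FD/(πd³) = 8·719·41.0/(π·6.0³) = 235832/678.58 = 347.54 MPa
τ_max = K·τ₀ = 1.2186 × 347.54 = 423.5 MPa

423 MPa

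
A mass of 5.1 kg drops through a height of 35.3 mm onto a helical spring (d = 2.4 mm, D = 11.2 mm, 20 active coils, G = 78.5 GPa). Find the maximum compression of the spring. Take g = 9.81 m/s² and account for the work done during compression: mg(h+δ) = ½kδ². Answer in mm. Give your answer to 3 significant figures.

k = Gd⁴/(8D³N_a) = (78.5×10³)(2.4⁴)/(8·11.2³·20) = 11.586 N/mm
W = mg = 5.1 × 9.81 = 50.031 N
½kδ² − Wδ − Wh = 0 → δ = (W + √(W² + 2kWh))/k
δ = (50.031 + √(2503.1 + 40924.6))/11.586 = (50.031 + 208.39)/11.586 = 22.305 mm

22.3 mm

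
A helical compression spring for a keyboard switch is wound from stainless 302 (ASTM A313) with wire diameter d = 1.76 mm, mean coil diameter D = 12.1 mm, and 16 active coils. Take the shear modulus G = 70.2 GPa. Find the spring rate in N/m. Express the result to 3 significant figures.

k = Gd⁴/(8D³N_a) = (70.2×10³ × 1.76⁴) / (8 × 12.1³ × 16)
  = 673578 / 226760 = 2.9704 N/mm = 2970.4 N/m

2970 N/m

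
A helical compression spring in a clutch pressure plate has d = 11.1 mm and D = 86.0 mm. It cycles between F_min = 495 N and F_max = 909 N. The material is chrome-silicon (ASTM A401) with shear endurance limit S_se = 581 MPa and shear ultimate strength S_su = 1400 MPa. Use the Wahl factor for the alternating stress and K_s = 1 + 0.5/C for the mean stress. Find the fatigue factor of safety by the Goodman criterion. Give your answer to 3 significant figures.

C = D/d = 86.0/11.1 = 7.7477; K_W = (4C−1)/(4C−4)+0.615/C = 1.1905; K_s = 1+0.5/C = 1.0645
F_a = (F_max−F_min)/2 = 207 N; F_m = (F_max+F_min)/2 = 702 N
τ_a = K_W·8F_aD/(πd³) = 1.1905 × 33.147 = 39.462 MPa
τ_m = K_s·8F_mD/(πd³) = 1.0645 × 112.41 = 119.66 MPa
Goodman: 1/n_f = τ_a/S_se + τ_m/S_su = 39.462/581 + 119.66/1400 = 0.06792 + 0.08547 = 0.1534
n_f = 1/0.1534 = 6.519

6.52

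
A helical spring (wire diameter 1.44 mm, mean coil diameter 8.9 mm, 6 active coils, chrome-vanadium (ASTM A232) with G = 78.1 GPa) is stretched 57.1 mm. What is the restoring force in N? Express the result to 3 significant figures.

567 N

k = Gd⁴/(8D³N_a) = (78.1×10³)(1.44⁴)/(8·8.9³·6) = 9.9241 N/mm
F = k·δ = 9.9241 × 57.1 = 566.66 N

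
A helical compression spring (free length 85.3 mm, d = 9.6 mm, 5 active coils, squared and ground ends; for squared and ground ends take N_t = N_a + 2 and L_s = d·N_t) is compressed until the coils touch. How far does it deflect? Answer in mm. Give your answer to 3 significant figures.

18.1 mm

N_t = 7; L_s = 9.6·7 = 67.2 mm
δ_solid = L₀ − L_s = 85.3 − 67.2 = 18.1 mm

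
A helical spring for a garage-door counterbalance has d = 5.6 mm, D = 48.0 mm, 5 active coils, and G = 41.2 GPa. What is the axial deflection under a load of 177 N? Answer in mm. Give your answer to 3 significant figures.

k = Gd⁴/(8D³N_a) = (41.2×10³)(5.6⁴)/(8·48.0³·5) = 9.1594 N/mm
δ = F/k = 177 / 9.1594 = 19.324 mm

19.3 mm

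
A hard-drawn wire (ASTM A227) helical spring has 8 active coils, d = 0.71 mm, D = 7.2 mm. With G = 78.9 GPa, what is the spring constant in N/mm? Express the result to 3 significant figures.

k = Gd⁴/(8D³N_a) = (78.9×10³ × 0.71⁴) / (8 × 7.2³ × 8)
  = 20049.8 / 23887.9 = 0.83933 N/mm

0.839 N/mm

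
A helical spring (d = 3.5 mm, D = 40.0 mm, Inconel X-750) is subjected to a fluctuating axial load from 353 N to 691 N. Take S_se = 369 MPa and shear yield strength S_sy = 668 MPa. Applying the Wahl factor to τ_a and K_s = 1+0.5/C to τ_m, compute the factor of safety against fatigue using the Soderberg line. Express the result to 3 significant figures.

0.316

C = D/d = 40.0/3.5 = 11.4286; K_W = (4C−1)/(4C−4)+0.615/C = 1.1257; K_s = 1+0.5/C = 1.0437
F_a = (F_max−F_min)/2 = 169 N; F_m = (F_max+F_min)/2 = 522 N
τ_a = K_W·8F_aD/(πd³) = 1.1257 × 401.5 = 451.98 MPa
τ_m = K_s·8F_mD/(πd³) = 1.0437 × 1240.1 = 1294.4 MPa
Soderberg: 1/n_f = τ_a/S_se + τ_m/S_sy = 451.98/369 + 1294.4/668 = 1.22487 + 1.93770 = 3.1626
n_f = 1/3.1626 = 0.3162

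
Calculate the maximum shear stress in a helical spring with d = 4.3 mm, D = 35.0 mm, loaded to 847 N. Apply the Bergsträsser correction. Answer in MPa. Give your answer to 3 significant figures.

1110 MPa

Spring index C = D/d = 35.0/4.3 = 8.1395
K_B = (4C+2)/(4C−3) = 34.558/29.558 = 1.1692
τ₀ = 8FD/(πd³) = 8·847·35.0/(π·4.3³) = 237160/249.78 = 949.48 MPa
τ_max = K·τ₀ = 1.1692 × 949.48 = 1110.1 MPa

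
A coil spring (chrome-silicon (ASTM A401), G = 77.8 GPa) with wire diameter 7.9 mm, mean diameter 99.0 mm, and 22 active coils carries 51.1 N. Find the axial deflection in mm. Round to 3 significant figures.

k = Gd⁴/(8D³N_a) = (77.8×10³)(7.9⁴)/(8·99.0³·22) = 1.7745 N/mm
δ = F/k = 51.1 / 1.7745 = 28.797 mm

28.8 mm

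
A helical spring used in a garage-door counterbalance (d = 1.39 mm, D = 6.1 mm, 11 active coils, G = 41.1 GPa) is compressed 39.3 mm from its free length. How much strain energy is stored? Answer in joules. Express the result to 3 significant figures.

5.93 J

k = Gd⁴/(8D³N_a) = (41.1×10³)(1.39⁴)/(8·6.1³·11) = 7.6812 N/mm
U = ½kδ² = 0.5 × 7.6812 × 39.3² = 5931.8 N·mm = 5.9318 J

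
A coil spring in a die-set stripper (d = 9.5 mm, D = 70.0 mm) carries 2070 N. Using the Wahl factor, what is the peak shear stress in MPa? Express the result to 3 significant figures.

517 MPa

Spring index C = D/d = 70.0/9.5 = 7.3684
K_W = (4C−1)/(4C−4) + 0.615/C = 28.474/25.474 + 0.0835 = 1.2012
τ₀ = 8FD/(πd³) = 8·2070·70.0/(π·9.5³) = 1.1592e+06/2693.5 = 430.37 MPa
τ_max = K·τ₀ = 1.2012 × 430.37 = 516.97 MPa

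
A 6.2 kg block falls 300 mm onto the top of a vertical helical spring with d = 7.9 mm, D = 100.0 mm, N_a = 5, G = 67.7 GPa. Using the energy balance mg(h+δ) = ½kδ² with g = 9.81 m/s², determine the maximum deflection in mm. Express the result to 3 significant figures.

k = Gd⁴/(8D³N_a) = (67.7×10³)(7.9⁴)/(8·100.0³·5) = 6.5923 N/mm
W = mg = 6.2 × 9.81 = 60.822 N
½kδ² − Wδ − Wh = 0 → δ = (W + √(W² + 2kWh))/k
δ = (60.822 + √(3699.3 + 240574))/6.5923 = (60.822 + 494.24)/6.5923 = 84.199 mm

84.2 mm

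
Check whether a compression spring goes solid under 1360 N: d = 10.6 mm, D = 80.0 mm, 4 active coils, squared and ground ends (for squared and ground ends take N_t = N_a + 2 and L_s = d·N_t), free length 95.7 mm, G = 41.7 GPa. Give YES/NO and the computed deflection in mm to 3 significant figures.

YES, δ = 42.3 mm

k = Gd⁴/(8D³N_a) = (41.7×10³)(10.6⁴)/(8·80.0³·4) = 32.132 N/mm
N_t = 6; L_s = 10.6·6 = 63.6 mm; δ_solid = L₀ − L_s = 95.7 − 63.6 = 32.1 mm
δ = F/k = 1360/32.132 = 42.325 mm
δ ≥ δ_solid → spring goes solid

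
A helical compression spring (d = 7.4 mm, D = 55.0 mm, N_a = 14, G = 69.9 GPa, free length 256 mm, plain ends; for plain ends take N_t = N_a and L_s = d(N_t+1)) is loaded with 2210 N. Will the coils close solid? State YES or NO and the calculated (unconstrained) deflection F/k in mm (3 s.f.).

k = Gd⁴/(8D³N_a) = (69.9×10³)(7.4⁴)/(8·55.0³·14) = 11.249 N/mm
N_t = 14; L_s = 7.4·15 = 111 mm; δ_solid = L₀ − L_s = 256 − 111 = 145 mm
δ = F/k = 2210/11.249 = 196.47 mm
δ ≥ δ_solid → spring goes solid

YES, δ = 196 mm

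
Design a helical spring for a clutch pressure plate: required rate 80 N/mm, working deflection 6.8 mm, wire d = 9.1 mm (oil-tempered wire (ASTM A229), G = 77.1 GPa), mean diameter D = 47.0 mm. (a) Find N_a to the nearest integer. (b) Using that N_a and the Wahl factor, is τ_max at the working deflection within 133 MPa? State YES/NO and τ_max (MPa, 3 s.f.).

N_a = Gd⁴/(8D³k) = (77.1×10³)(9.1⁴)/(8·47.0³·80) = 7.957 → N_a = 8
Actual rate k = Gd⁴/(8D³·8) = 79.569 N/mm
Working load F = kδ = 79.569·6.8 = 541.07 N
C = 47.0/9.1 = 5.1648; K_W = (4C−1)/(4C−4)+0.615/C = 1.2992
τ_max = K_W·8FD/(πd³) = 1.2992·85.935 = 111.64 MPa
τ_max ≤ 133 MPa → acceptable

(a) 8 coils; (b) YES, τ_max = 112 MPa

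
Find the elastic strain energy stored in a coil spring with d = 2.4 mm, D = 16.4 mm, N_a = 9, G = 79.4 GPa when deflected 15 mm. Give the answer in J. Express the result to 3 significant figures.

k = Gd⁴/(8D³N_a) = (79.4×10³)(2.4⁴)/(8·16.4³·9) = 8.2947 N/mm
U = ½kδ² = 0.5 × 8.2947 × 15² = 933.16 N·mm = 0.93316 J

0.933 J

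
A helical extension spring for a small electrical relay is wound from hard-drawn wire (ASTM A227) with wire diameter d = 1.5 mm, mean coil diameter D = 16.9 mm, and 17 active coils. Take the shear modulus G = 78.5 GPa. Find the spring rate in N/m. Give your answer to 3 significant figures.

k = Gd⁴/(8D³N_a) = (78.5×10³ × 1.5⁴) / (8 × 16.9³ × 17)
  = 397406 / 656446 = 0.60539 N/mm = 605.39 N/m

605 N/m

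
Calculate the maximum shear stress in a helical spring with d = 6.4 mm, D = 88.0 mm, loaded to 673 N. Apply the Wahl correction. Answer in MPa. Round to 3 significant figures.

635 MPa

Spring index C = D/d = 88.0/6.4 = 13.7500
K_W = (4C−1)/(4C−4) + 0.615/C = 54.000/51.000 + 0.0447 = 1.1036
τ₀ = 8FD/(πd³) = 8·673·88.0/(π·6.4³) = 473792/823.55 = 575.3 MPa
τ_max = K·τ₀ = 1.1036 × 575.3 = 634.88 MPa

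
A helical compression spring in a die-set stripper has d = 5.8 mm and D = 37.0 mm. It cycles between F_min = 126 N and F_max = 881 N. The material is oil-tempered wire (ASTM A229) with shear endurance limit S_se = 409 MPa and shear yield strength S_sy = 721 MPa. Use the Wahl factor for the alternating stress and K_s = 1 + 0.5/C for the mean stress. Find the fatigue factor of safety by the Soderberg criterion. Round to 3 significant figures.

C = D/d = 37.0/5.8 = 6.3793; K_W = (4C−1)/(4C−4)+0.615/C = 1.2358; K_s = 1+0.5/C = 1.0784
F_a = (F_max−F_min)/2 = 377.5 N; F_m = (F_max+F_min)/2 = 503.5 N
τ_a = K_W·8F_aD/(πd³) = 1.2358 × 182.3 = 225.29 MPa
τ_m = K_s·8F_mD/(πd³) = 1.0784 × 243.14 = 262.2 MPa
Soderberg: 1/n_f = τ_a/S_se + τ_m/S_sy = 225.29/409 + 262.2/721 = 0.55082 + 0.36366 = 0.91448
n_f = 1/0.91448 = 1.094

1.09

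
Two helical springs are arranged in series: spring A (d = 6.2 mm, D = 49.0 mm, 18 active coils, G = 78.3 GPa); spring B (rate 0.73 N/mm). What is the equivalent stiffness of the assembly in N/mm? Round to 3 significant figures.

0.660 N/mm

k_A = Gd⁴/(8D³N_a) = (78.3×10³)(6.2⁴)/(8·49.0³·18) = 6.8293 N/mm
Series: 1/k_eq = 1/6.8293 + 1/0.73 = 1.5163; k_eq = 0.6595 N/mm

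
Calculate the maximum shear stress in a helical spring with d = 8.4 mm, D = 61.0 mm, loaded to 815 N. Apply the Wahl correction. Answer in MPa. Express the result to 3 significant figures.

Spring index C = D/d = 61.0/8.4 = 7.2619
K_W = (4C−1)/(4C−4) + 0.615/C = 28.048/25.048 + 0.0847 = 1.2045
τ₀ = 8FD/(πd³) = 8·815·61.0/(π·8.4³) = 397720/1862 = 213.59 MPa
τ_max = K·τ₀ = 1.2045 × 213.59 = 257.27 MPa

257 MPa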